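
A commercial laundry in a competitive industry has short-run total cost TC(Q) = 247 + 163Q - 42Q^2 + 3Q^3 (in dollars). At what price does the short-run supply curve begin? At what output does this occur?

Short-run supply begins at min AVC. From VC = 163Q - 42Q^2 + 3Q^3, AVC = 163 - 42Q + 3Q^2.
At the minimum of AVC, MC = AVC. MC = 163 - 84Q + 9Q^2; setting MC = AVC gives 6Q^2 - 42Q = 0, so Q = 7. min AVC = 16.
The firm shuts down for any P below $16.

$16 per unit, at Q = 7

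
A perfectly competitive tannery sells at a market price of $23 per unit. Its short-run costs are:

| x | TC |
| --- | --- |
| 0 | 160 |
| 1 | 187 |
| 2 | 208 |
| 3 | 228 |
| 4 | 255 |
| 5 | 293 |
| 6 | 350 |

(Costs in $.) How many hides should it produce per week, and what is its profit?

Profit at each row (π = 23x − TC): x=0: -160; x=1: -164; x=2: -162; x=3: -159; x=4: -163; x=5: -178; x=6: -212.
Profit is maximized at x = 3. AVC there is 68/3 = $22.67 ≤ P, so producing beats shutting down (which would give -$160).

x = 3; profit = -$159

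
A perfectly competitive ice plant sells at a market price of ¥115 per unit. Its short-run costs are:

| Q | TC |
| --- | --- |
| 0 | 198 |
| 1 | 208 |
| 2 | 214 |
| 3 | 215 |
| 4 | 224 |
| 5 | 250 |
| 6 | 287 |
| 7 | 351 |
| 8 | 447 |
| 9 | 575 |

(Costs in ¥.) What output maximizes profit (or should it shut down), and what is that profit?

Profit at each row (π = 115Q − TC): Q=0: -198; Q=1: -93; Q=2: 16; Q=3: 130; Q=4: 236; Q=5: 325; Q=6: 403; Q=7: 454; Q=8: 473; Q=9: 460.
Profit is maximized at Q = 8. AVC there is 249/8 = ¥31.12 ≤ P, so producing beats shutting down (which would give -¥198).

Q = 8; profit = ¥473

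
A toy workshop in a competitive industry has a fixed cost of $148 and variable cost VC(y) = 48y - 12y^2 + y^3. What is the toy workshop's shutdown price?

The shutdown price is the minimum of AVC. VC = 48y - 12y^2 + y^3, so AVC = 48 - 12y + y^2.
At the minimum of AVC, MC = AVC. MC = 48 - 24y + 3y^2; setting MC = AVC gives 2y^2 - 12y = 0, so y = 6. min AVC = 12.
The firm shuts down for any P below $12.

$12 per unit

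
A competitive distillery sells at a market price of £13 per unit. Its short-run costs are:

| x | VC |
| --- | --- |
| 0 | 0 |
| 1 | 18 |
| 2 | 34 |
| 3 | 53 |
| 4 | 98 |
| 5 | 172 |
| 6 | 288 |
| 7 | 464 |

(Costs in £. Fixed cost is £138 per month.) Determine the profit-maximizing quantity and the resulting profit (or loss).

x = 0 (shut down); profit = -£138

Compute π = P·x − TC at each output: x=0: -138; x=1: -143; x=2: -146; x=3: -152; x=4: -184; x=5: -245; x=6: -348; x=7: -511.
Profit is highest at x = 0. Equivalently, the lowest AVC in the table is 34/2 ≈ £17 at x = 2, and P = £13 falls below it — price never covers variable cost, so the firm shuts down and loses only its fixed cost.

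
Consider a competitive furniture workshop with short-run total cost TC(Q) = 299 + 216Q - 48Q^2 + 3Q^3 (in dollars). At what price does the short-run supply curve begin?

$24 per unit

The shutdown price is the minimum of AVC. VC = 216Q - 48Q^2 + 3Q^3, so AVC = 216 - 48Q + 3Q^2.
dAVC/dQ = -48 + 6Q = 0 gives Q = 8. min AVC = 216 - 48·8 + 3·8^2 = 24.
The firm shuts down for any P below $24.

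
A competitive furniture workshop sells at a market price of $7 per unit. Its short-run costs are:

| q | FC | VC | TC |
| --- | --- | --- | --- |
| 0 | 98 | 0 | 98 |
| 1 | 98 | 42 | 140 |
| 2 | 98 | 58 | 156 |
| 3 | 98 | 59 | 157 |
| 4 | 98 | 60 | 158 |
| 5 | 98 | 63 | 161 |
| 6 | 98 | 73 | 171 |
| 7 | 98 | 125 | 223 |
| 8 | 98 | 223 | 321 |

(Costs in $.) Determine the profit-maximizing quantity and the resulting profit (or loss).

q = 0 (shut down); profit = -$98

Tabulate TR − TC: q=0: -98; q=1: -133; q=2: -142; q=3: -136; q=4: -130; q=5: -126; q=6: -129; q=7: -174; q=8: -265.
Profit is highest at q = 0. Equivalently, the lowest AVC in the table is 73/6 ≈ $12.17 at q = 6, and P = $7 falls below it — price never covers variable cost, so the firm shuts down and loses only its fixed cost.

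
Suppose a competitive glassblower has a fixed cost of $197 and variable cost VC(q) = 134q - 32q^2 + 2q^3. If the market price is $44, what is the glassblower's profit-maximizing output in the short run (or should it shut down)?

Variable cost is VC = 134q - 32q^2 + 2q^3, so AVC = VC/q = 134 - 32q + 2q^2 and MC = dTC/dq = 134 - 64q + 6q^2.
AVC is minimized where dAVC/dq = -32 + 4q = 0, at q = 8; min AVC = 134 - 32·8 + 2·8^2 = $6.
Since P = $44 ≥ min AVC = $6, price covers variable cost and the firm should produce.
Solving P = MC: 90 - 64q + 6q^2 = 0 ⇒ q = 5/3 or 9. On the upward-sloping branch, q* = 9.
Check: AVC at q = 9 is $8 ≤ P, so revenue covers variable cost.
Profit = P·q − TC = 44·9 − 269 = $127.

Produce at q = 9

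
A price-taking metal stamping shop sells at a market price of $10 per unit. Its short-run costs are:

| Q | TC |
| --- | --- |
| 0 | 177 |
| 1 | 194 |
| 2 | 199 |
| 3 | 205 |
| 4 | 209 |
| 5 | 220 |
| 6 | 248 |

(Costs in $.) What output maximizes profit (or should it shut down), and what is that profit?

Q = 4; profit = -$169

Profit at each row (π = 10Q − TC): Q=0: -177; Q=1: -184; Q=2: -179; Q=3: -175; Q=4: -169; Q=5: -170; Q=6: -188.
Profit is maximized at Q = 4. AVC there is 32/4 = $8 ≤ P, so producing beats shutting down (which would give -$177).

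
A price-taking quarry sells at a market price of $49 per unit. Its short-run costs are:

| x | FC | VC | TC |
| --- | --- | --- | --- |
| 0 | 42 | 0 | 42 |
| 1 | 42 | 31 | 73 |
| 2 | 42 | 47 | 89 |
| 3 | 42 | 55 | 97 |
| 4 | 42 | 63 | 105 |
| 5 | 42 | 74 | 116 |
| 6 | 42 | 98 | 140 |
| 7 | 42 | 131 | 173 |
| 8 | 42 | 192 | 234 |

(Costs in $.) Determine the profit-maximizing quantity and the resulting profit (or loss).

x = 7; profit = $170

Profit at each row (π = 49x − TC): x=0: -42; x=1: -24; x=2: 9; x=3: 50; x=4: 91; x=5: 129; x=6: 154; x=7: 170; x=8: 158.
Profit is maximized at x = 7. AVC there is 131/7 = $18.71 ≤ P, so producing beats shutting down (which would give -$42).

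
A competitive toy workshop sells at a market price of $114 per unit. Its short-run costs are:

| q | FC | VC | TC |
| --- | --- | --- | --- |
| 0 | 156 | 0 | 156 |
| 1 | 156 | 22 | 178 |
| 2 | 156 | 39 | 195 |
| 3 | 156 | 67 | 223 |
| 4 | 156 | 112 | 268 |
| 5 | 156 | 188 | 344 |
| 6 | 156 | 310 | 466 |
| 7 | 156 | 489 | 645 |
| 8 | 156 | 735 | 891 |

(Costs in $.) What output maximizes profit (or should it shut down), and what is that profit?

q = 5; profit = $226

Tabulate TR − TC: q=0: -156; q=1: -64; q=2: 33; q=3: 119; q=4: 188; q=5: 226; q=6: 218; q=7: 153; q=8: 21.
Profit is maximized at q = 5. AVC there is 188/5 = $37.60 ≤ P, so producing beats shutting down (which would give -$156).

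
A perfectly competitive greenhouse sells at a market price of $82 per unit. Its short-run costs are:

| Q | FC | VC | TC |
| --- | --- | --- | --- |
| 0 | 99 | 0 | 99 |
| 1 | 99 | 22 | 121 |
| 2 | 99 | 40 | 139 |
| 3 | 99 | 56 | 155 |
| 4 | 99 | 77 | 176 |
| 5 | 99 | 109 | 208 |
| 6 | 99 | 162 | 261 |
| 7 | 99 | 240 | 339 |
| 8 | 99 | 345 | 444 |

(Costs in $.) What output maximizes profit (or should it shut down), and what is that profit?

Profit at each row (π = 82Q − TC): Q=0: -99; Q=1: -39; Q=2: 25; Q=3: 91; Q=4: 152; Q=5: 202; Q=6: 231; Q=7: 235; Q=8: 212.
Profit is maximized at Q = 7. AVC there is 240/7 = $34.29 ≤ P, so producing beats shutting down (which would give -$99).

Q = 7; profit = $235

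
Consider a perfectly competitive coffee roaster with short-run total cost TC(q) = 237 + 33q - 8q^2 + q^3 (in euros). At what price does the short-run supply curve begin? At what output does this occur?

Short-run supply begins at min AVC. From VC = 33q - 8q^2 + q^3, AVC = 33 - 8q + q^2.
dAVC/dq = -8 + 2q = 0 gives q = 4. min AVC = 33 - 8·4 + 4^2 = 17.
For P < €17 the firm produces nothing.

€17 per unit, at q = 4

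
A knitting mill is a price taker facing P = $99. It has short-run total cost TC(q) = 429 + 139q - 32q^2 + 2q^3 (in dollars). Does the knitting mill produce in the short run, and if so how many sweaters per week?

From TC, MC = TC'(q) = 139 - 64q + 6q^2 and AVC = VC/q = 139 - 32q + 2q^2.
The AVC parabola has its vertex at q = 32/4 = 8, where AVC = 139 - 32·8 + 2·8^2 = $11.
P = $99 exceeds min AVC = $11, so the firm stays open.
Set P = MC: 99 = 139 - 64q + 6q^2 → 40 - 64q + 6q^2 = 0. The roots are q = 2/3 and q = 10; the profit-maximizing output is on the rising part of MC, so q* = 10.
Check: AVC at q = 10 is $19 ≤ P, so revenue covers variable cost.
Profit = P·q − TC = 99·10 − 619 = $371.

Produce at q = 10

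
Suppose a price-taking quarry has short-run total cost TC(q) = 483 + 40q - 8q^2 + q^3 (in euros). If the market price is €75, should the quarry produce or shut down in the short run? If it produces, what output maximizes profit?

From TC, MC = TC'(q) = 40 - 16q + 3q^2 and AVC = VC/q = 40 - 8q + q^2.
AVC hits its minimum where MC = AVC, at q = 4, giving min AVC = 40 - 8·4 + 4^2 = €24.
Since P = €75 ≥ min AVC = €24, price covers variable cost and the firm should produce.
Set P = MC: 75 = 40 - 16q + 3q^2 → -35 - 16q + 3q^2 = 0. The roots are q = -5/3 and q = 7; the profit-maximizing output is on the rising part of MC, so q* = 7.
Check: AVC at q = 7 is €33 ≤ P, so revenue covers variable cost.
Profit = P·q − TC = 75·7 − 714 = -€189, a loss, but smaller than the €483 fixed cost the firm would lose by shutting down.

Produce at q = 7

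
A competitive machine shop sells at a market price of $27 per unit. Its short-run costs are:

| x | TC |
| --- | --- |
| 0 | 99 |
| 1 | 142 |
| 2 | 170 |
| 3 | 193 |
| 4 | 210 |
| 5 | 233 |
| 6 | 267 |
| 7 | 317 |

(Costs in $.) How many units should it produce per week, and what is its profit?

Tabulate TR − TC: x=0: -99; x=1: -115; x=2: -116; x=3: -112; x=4: -102; x=5: -98; x=6: -105; x=7: -128.
Profit is maximized at x = 5. AVC there is 134/5 = $26.80 ≤ P, so producing beats shutting down (which would give -$99).

x = 5; profit = -$98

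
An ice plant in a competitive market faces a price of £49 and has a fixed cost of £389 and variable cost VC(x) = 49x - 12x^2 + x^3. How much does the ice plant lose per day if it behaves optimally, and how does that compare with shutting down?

Profit = -£133 at x = 8

AVC = 49 - 12x + x^2; min AVC = £13 at x = 6. Since P = £49 ≥ min AVC, the firm produces.
With MC = 49 - 24x + 3x^2, P = MC on the upward-sloping part at x* = 8.
TR = 49·8 = 392. TC = 389 + 136 = 525. Profit = 392 − 525 = -£133.
That loss of £133 beats the £389 the firm would lose by shutting down; producing recovers £256 of fixed cost.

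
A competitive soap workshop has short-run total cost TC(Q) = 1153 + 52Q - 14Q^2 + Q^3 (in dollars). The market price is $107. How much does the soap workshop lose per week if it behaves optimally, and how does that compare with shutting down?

AVC = 52 - 14Q + Q^2 has its minimum $3 at Q = 7; price $107 clears that bar, so the firm operates.
With MC = 52 - 28Q + 3Q^2, P = MC on the upward-sloping part at Q* = 11.
TR = 107·11 = 1177. TC = 1153 + 209 = 1362. Profit = 1177 − 1362 = -$185.
By producing, the firm covers all variable cost plus $968 of fixed cost; shutting down would lose the full $1153.

Profit = -$185 at Q = 11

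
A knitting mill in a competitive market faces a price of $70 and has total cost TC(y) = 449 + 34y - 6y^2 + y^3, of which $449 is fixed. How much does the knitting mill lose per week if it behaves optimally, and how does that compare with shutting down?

Profit = -$233 at y = 6

AVC = 34 - 6y + y^2 has its minimum $25 at y = 3; price $70 clears that bar, so the firm operates.
With MC = 34 - 12y + 3y^2, P = MC on the upward-sloping part at y* = 6.
TR = 70·6 = 420. TC = 449 + 204 = 653. Profit = 420 − 653 = -$233.
That loss of $233 beats the $449 the firm would lose by shutting down; producing recovers $216 of fixed cost.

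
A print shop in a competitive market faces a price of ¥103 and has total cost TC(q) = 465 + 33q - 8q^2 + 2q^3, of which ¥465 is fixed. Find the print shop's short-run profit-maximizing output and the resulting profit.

AVC = 33 - 8q + 2q^2 has its minimum ¥25 at q = 2; price ¥103 clears that bar, so the firm operates.
With MC = 33 - 16q + 6q^2, P = MC on the upward-sloping part at q* = 5.
TR = 103·5 = 515. TC = 465 + 215 = 680. Profit = 515 − 680 = -¥165.
By producing, the firm covers all variable cost plus ¥300 of fixed cost; shutting down would lose the full ¥465.

Profit = -¥165 at q = 5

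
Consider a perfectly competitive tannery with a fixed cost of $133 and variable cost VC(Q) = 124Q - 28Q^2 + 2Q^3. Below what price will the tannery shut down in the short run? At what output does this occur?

The firm shuts down when price falls below the minimum of average variable cost. AVC = VC/Q = 124 - 28Q + 2Q^2.
At the minimum of AVC, MC = AVC. MC = 124 - 56Q + 6Q^2; setting MC = AVC gives 4Q^2 - 28Q = 0, so Q = 7. min AVC = 26.
For P < $26 the firm produces nothing.

$26 per unit, at Q = 7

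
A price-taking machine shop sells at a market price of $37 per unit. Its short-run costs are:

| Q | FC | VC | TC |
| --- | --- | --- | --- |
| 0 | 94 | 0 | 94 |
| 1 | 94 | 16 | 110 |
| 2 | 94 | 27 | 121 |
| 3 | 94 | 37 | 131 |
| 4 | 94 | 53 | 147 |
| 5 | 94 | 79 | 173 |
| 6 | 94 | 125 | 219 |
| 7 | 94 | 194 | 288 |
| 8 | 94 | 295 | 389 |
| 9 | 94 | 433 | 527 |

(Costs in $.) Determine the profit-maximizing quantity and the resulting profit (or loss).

Profit at each row (π = 37Q − TC): Q=0: -94; Q=1: -73; Q=2: -47; Q=3: -20; Q=4: 1; Q=5: 12; Q=6: 3; Q=7: -29; Q=8: -93; Q=9: -194.
Profit is maximized at Q = 5. AVC there is 79/5 = $15.80 ≤ P, so producing beats shutting down (which would give -$94).

Q = 5; profit = $12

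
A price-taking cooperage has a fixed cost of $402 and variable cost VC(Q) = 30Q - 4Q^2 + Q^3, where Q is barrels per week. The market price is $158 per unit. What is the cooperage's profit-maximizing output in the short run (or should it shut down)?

From TC, MC = TC'(Q) = 30 - 8Q + 3Q^2 and AVC = VC/Q = 30 - 4Q + Q^2.
AVC is minimized where dAVC/dQ = -4 + 2Q = 0, at Q = 2; min AVC = 30 - 4·2 + 2^2 = $26.
Since P = $158 ≥ min AVC = $26, price covers variable cost and the firm should produce.
Solving P = MC: -128 - 8Q + 3Q^2 = 0 ⇒ Q = -16/3 or 8. On the upward-sloping branch, Q* = 8.
Check: AVC at Q = 8 is $62 ≤ P, so revenue covers variable cost.
Profit = P·Q − TC = 158·8 − 898 = $366.

Produce at Q = 8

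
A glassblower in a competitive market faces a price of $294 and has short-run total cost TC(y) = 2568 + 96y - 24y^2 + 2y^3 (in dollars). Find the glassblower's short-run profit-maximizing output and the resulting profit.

Profit = -$148 at y = 11

AVC = 96 - 24y + 2y^2; min AVC = $24 at y = 6. Since P = $294 ≥ min AVC, the firm produces.
With MC = 96 - 48y + 6y^2, P = MC on the upward-sloping part at y* = 11.
TR = 294·11 = 3234. TC = 2568 + 814 = 3382. Profit = 3234 − 3382 = -$148.
Shutting down would mean losing the fixed cost of $2568, so operating at a loss of $148 is better by $2420.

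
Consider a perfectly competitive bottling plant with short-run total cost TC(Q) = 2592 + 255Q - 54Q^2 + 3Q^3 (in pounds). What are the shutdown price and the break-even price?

Shutdown price = min AVC. AVC = 255 - 54Q + 3Q^2, with vertex at Q = 9 and minimum £12.
ATC = 2592/Q + 255 - 54Q + 3Q^2. Setting dATC/dQ = −2592/Q^2 − 54 + 6Q = 0 gives Q = 12 (since 6·12^3 − 54·12^2 = 2592).
min ATC = 2592/12 + 255 − 54·12 + 3·12^2 = £255. That is the break-even price.
Between these two prices the firm operates at a loss; above £255 it earns a profit.

Shutdown price = £12; break-even price = £255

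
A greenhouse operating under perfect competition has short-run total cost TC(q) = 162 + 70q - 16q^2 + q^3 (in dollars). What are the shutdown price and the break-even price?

AVC = 70 - 16q + q^2; minimized at q = 8, giving min AVC = $6. That is the shutdown price.
ATC = 162/q + 70 - 16q + q^2. Setting dATC/dq = −162/q^2 − 16 + 2q = 0 gives q = 9 (since 2·9^3 − 16·9^2 = 162).
min ATC = 162/9 + 70 − 16·9 + 9^2 = $25. That is the break-even price.
Between these two prices the firm operates at a loss; above $25 it earns a profit.

Shutdown price = $6; break-even price = $25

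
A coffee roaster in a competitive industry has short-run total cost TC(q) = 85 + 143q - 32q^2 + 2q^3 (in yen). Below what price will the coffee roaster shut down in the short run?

¥15 per unit

The shutdown price is the minimum of AVC. VC = 143q - 32q^2 + 2q^3, so AVC = 143 - 32q + 2q^2.
dAVC/dq = -32 + 4q = 0 gives q = 8. min AVC = 143 - 32·8 + 2·8^2 = 15.
The firm shuts down for any P below ¥15.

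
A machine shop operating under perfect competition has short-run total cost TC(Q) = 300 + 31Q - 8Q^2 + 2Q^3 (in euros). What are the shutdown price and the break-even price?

Shutdown price = €23; break-even price = €101

Shutdown price = min AVC. AVC = 31 - 8Q + 2Q^2, with vertex at Q = 2 and minimum €23.
ATC = 300/Q + 31 - 8Q + 2Q^2. Setting dATC/dQ = −300/Q^2 − 8 + 4Q = 0 gives Q = 5 (since 4·5^3 − 8·5^2 = 300).
min ATC = 300/5 + 31 − 8·5 + 2·5^2 = €101. That is the break-even price.
For €23 ≤ P < €101 the firm produces at a loss; below €23 it shuts down.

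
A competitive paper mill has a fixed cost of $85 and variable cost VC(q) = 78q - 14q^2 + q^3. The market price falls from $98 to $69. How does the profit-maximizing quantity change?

AVC = 78 - 14q + q^2, minimized at q = 7 where min AVC = $29. MC = 78 - 28q + 3q^2.
At P = $98 ≥ min AVC, set P = MC on the rising branch: q = 10.
At P = $69 ≥ min AVC, set P = MC: q = 9. The firm stays open but cuts output.

Output falls from 10 to 9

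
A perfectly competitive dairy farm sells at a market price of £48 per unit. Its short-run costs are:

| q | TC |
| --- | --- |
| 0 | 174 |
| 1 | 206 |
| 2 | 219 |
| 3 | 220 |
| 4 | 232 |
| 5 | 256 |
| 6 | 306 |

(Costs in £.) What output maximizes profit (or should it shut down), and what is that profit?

Profit at each row (π = 48q − TC): q=0: -174; q=1: -158; q=2: -123; q=3: -76; q=4: -40; q=5: -16; q=6: -18.
Profit is maximized at q = 5. AVC there is 82/5 = £16.40 ≤ P, so producing beats shutting down (which would give -£174).

q = 5; profit = -£16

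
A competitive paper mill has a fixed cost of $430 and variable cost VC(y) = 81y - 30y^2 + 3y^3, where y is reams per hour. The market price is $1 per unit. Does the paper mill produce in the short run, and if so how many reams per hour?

Shut down

Variable cost is VC = 81y - 30y^2 + 3y^3, so AVC = VC/y = 81 - 30y + 3y^2 and MC = dTC/dy = 81 - 60y + 9y^2.
The AVC parabola has its vertex at y = 30/6 = 5, where AVC = 81 - 30·5 + 3·5^2 = $6.
P = $1 lies below min AVC = $6; no output level covers variable cost.
Best response: produce nothing and absorb the $430 fixed cost.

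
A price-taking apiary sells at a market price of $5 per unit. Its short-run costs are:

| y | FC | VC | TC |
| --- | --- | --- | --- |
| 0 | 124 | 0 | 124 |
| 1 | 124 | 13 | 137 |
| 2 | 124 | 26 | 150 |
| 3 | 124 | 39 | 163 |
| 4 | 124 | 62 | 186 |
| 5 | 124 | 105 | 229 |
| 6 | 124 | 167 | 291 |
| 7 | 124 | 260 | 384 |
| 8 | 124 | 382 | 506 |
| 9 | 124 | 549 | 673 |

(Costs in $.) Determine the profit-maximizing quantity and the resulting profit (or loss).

Compute π = P·y − TC at each output: y=0: -124; y=1: -132; y=2: -140; y=3: -148; y=4: -166; y=5: -204; y=6: -261; y=7: -349; y=8: -466; y=9: -628.
Profit is highest at y = 0. Equivalently, the lowest AVC in the table is 13/1 ≈ $13 at y = 1, and P = $5 falls below it — price never covers variable cost, so the firm shuts down and loses only its fixed cost.

y = 0 (shut down); profit = -$124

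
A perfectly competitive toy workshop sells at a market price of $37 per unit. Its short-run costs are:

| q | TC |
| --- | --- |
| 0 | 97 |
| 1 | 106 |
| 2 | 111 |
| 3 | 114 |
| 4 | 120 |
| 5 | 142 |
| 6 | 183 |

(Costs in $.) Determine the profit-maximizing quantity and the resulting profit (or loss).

q = 5; profit = $43

Compute π = P·q − TC at each output: q=0: -97; q=1: -69; q=2: -37; q=3: -3; q=4: 28; q=5: 43; q=6: 39.
Profit is maximized at q = 5. AVC there is 45/5 = $9 ≤ P, so producing beats shutting down (which would give -$97).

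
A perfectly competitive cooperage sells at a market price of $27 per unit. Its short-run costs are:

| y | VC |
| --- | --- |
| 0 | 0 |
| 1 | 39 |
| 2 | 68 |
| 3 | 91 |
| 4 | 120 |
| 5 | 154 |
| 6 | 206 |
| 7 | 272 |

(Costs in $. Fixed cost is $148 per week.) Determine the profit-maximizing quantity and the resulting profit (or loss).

Tabulate TR − TC: y=0: -148; y=1: -160; y=2: -162; y=3: -158; y=4: -160; y=5: -167; y=6: -192; y=7: -231.
Profit is highest at y = 0. Equivalently, the lowest AVC in the table is 120/4 ≈ $30 at y = 4, and P = $27 falls below it — price never covers variable cost, so the firm shuts down and loses only its fixed cost.

y = 0 (shut down); profit = -$148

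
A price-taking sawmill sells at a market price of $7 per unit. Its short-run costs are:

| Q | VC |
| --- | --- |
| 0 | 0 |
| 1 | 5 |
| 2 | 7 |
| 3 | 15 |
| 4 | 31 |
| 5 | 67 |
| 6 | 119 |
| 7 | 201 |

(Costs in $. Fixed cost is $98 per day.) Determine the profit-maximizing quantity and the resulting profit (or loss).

Q = 2; profit = -$91

Compute π = P·Q − TC at each output: Q=0: -98; Q=1: -96; Q=2: -91; Q=3: -92; Q=4: -101; Q=5: -130; Q=6: -175; Q=7: -250.
Profit is maximized at Q = 2. AVC there is 7/2 = $3.50 ≤ P, so producing beats shutting down (which would give -$98).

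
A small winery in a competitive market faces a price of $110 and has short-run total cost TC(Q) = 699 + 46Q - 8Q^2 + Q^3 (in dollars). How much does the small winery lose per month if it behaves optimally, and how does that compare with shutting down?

AVC = 46 - 8Q + Q^2 has its minimum $30 at Q = 4; price $110 clears that bar, so the firm operates.
MC = 46 - 16Q + 3Q^2. Setting P = MC and taking the root on the rising branch gives Q* = 8.
TR = 110·8 = 880. TC = 699 + 368 = 1067. Profit = 880 − 1067 = -$187.
By producing, the firm covers all variable cost plus $512 of fixed cost; shutting down would lose the full $699.

Profit = -$187 at Q = 8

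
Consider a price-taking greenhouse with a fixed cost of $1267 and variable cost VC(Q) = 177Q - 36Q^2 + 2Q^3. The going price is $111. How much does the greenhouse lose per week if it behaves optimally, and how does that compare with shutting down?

Profit = -$299 at Q = 11

AVC = 177 - 36Q + 2Q^2; min AVC = $15 at Q = 9. Since P = $111 ≥ min AVC, the firm produces.
MC = 177 - 72Q + 6Q^2. Setting P = MC and taking the root on the rising branch gives Q* = 11.
TR = 111·11 = 1221. TC = 1267 + 253 = 1520. Profit = 1221 − 1520 = -$299.
That loss of $299 beats the $1267 the firm would lose by shutting down; producing recovers $968 of fixed cost.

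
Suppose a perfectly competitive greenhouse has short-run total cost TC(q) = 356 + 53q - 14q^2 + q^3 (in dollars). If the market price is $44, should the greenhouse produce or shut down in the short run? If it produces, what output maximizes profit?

Strip out fixed cost: VC = 53q - 14q^2 + q^3. Then AVC = 53 - 14q + q^2 and MC = 53 - 28q + 3q^2.
AVC hits its minimum where MC = AVC, at q = 7, giving min AVC = 53 - 14·7 + 7^2 = $4.
Because $44 ≥ $4, revenue can cover variable cost; the firm operates.
Solving P = MC: 9 - 28q + 3q^2 = 0 ⇒ q = 1/3 or 9. On the upward-sloping branch, q* = 9.
Check: AVC at q = 9 is $8 ≤ P, so revenue covers variable cost.
Profit = P·q − TC = 44·9 − 428 = -$32, a loss, but smaller than the $356 fixed cost the firm would lose by shutting down.

Produce at q = 9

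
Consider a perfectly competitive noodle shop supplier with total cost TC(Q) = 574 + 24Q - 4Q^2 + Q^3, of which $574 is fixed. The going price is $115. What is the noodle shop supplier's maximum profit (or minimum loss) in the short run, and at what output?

AVC = 24 - 4Q + Q^2; min AVC = $20 at Q = 2. Since P = $115 ≥ min AVC, the firm produces.
MC = 24 - 8Q + 3Q^2. Setting P = MC and taking the root on the rising branch gives Q* = 7.
TR = 115·7 = 805. TC = 574 + 315 = 889. Profit = 805 − 889 = -$84.
By producing, the firm covers all variable cost plus $490 of fixed cost; shutting down would lose the full $574.

Profit = -$84 at Q = 7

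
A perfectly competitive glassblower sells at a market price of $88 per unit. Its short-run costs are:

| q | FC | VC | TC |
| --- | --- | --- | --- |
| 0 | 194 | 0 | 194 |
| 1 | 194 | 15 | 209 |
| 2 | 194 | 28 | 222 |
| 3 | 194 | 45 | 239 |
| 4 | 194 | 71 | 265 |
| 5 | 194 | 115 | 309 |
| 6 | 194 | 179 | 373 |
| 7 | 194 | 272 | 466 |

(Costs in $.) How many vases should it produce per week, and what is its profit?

q = 6; profit = $155

Tabulate TR − TC: q=0: -194; q=1: -121; q=2: -46; q=3: 25; q=4: 87; q=5: 131; q=6: 155; q=7: 150.
Profit is maximized at q = 6. AVC there is 179/6 = $29.83 ≤ P, so producing beats shutting down (which would give -$194).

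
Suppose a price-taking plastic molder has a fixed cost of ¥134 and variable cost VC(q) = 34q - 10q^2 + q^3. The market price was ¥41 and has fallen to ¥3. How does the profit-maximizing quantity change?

Output falls from 7 to 0 (the firm shuts down)

AVC = 34 - 10q + q^2, minimized at q = 5 where min AVC = ¥9. MC = 34 - 20q + 3q^2.
At P = ¥41 ≥ min AVC, set P = MC on the rising branch: q = 7.
At P = ¥3 < min AVC = ¥9, price no longer covers variable cost at any output, so the firm shuts down: q = 0.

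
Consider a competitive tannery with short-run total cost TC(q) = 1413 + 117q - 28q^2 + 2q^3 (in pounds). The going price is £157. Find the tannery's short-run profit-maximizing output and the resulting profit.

Profit = -£213 at q = 10

AVC = 117 - 28q + 2q^2; min AVC = £19 at q = 7. Since P = £157 ≥ min AVC, the firm produces.
With MC = 117 - 56q + 6q^2, P = MC on the upward-sloping part at q* = 10.
TR = 157·10 = 1570. TC = 1413 + 370 = 1783. Profit = 1570 − 1783 = -£213.
That loss of £213 beats the £1413 the firm would lose by shutting down; producing recovers £1200 of fixed cost.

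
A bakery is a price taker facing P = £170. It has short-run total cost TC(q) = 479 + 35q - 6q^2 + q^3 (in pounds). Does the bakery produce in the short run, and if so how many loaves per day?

Variable cost is VC = 35q - 6q^2 + q^3, so AVC = VC/q = 35 - 6q + q^2 and MC = dTC/dq = 35 - 12q + 3q^2.
AVC is minimized where dAVC/dq = -6 + 2q = 0, at q = 3; min AVC = 35 - 6·3 + 3^2 = £26.
P = £170 exceeds min AVC = £26, so the firm stays open.
P = MC gives -135 - 12q + 3q^2 = 0, with roots -5 and 9. Take the larger (rising MC): q* = 9.
Check: AVC at q = 9 is £62 ≤ P, so revenue covers variable cost.
Profit = P·q − TC = 170·9 − 1037 = £493.

Produce at q = 9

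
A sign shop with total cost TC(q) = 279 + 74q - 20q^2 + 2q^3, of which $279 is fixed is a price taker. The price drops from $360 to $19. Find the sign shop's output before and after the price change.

Output falls from 11 to 0 (the firm shuts down)

AVC = 74 - 20q + 2q^2, minimized at q = 5 where min AVC = $24. MC = 74 - 40q + 6q^2.
At P = $360 ≥ min AVC, set P = MC on the rising branch: q = 11.
At P = $19 < min AVC = $24, price no longer covers variable cost at any output, so the firm shuts down: q = 0.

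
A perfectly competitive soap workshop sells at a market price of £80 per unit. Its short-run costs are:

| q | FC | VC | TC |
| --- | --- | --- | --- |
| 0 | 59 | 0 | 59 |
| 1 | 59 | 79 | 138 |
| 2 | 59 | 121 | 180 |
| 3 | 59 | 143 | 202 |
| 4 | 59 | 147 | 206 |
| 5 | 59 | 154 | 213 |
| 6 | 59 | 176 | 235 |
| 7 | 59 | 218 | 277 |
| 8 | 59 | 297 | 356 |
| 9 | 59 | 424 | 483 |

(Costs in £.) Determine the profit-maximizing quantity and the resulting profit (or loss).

Profit at each row (π = 80q − TC): q=0: -59; q=1: -58; q=2: -20; q=3: 38; q=4: 114; q=5: 187; q=6: 245; q=7: 283; q=8: 284; q=9: 237.
Profit is maximized at q = 8. AVC there is 297/8 = £37.12 ≤ P, so producing beats shutting down (which would give -£59).

q = 8; profit = £284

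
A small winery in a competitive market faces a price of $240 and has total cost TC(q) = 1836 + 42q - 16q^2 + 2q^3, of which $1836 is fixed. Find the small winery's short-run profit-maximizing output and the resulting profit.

Profit = -$216 at q = 9

AVC = 42 - 16q + 2q^2; min AVC = $10 at q = 4. Since P = $240 ≥ min AVC, the firm produces.
MC = 42 - 32q + 6q^2. Setting P = MC and taking the root on the rising branch gives q* = 9.
TR = 240·9 = 2160. TC = 1836 + 540 = 2376. Profit = 2160 − 2376 = -$216.
Shutting down would mean losing the fixed cost of $1836, so operating at a loss of $216 is better by $1620.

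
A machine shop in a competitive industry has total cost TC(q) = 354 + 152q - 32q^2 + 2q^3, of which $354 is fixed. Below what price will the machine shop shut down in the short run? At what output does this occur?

The firm shuts down when price falls below the minimum of average variable cost. AVC = VC/q = 152 - 32q + 2q^2.
dAVC/dq = -32 + 4q = 0 gives q = 8. min AVC = 152 - 32·8 + 2·8^2 = 24.
The firm shuts down for any P below $24.

$24 per unit, at q = 8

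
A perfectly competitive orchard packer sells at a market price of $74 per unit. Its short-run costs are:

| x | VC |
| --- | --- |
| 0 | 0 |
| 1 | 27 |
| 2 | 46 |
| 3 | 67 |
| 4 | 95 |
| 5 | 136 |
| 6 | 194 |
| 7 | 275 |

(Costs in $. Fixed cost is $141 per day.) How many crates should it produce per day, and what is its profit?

x = 6; profit = $109

Profit at each row (π = 74x − TC): x=0: -141; x=1: -94; x=2: -39; x=3: 14; x=4: 60; x=5: 93; x=6: 109; x=7: 102.
Profit is maximized at x = 6. AVC there is 194/6 = $32.33 ≤ P, so producing beats shutting down (which would give -$141).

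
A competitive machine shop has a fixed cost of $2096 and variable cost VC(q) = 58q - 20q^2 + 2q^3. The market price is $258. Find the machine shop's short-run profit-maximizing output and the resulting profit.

Profit = -$96 at q = 10

AVC = 58 - 20q + 2q^2; min AVC = $8 at q = 5. Since P = $258 ≥ min AVC, the firm produces.
MC = 58 - 40q + 6q^2. Setting P = MC and taking the root on the rising branch gives q* = 10.
TR = 258·10 = 2580. TC = 2096 + 580 = 2676. Profit = 2580 − 2676 = -$96.
Shutting down would mean losing the fixed cost of $2096, so operating at a loss of $96 is better by $2000.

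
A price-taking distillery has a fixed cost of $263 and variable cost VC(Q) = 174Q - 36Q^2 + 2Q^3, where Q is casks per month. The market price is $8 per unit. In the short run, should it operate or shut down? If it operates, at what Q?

Shut down

Strip out fixed cost: VC = 174Q - 36Q^2 + 2Q^3. Then AVC = 174 - 36Q + 2Q^2 and MC = 174 - 72Q + 6Q^2.
AVC hits its minimum where MC = AVC, at Q = 9, giving min AVC = 174 - 36·9 + 2·9^2 = $12.
P = $8 lies below min AVC = $12; no output level covers variable cost.
Shutting down limits the loss to fixed cost, $263.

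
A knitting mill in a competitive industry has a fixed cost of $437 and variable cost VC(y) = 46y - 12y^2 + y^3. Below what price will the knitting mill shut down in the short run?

The shutdown price is the minimum of AVC. VC = 46y - 12y^2 + y^3, so AVC = 46 - 12y + y^2.
dAVC/dy = -12 + 2y = 0 gives y = 6. min AVC = 46 - 12·6 + 6^2 = 10.
For P < $10 the firm produces nothing.

$10 per unit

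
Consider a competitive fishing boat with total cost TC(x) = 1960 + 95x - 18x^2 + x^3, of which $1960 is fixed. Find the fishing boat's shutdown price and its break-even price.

AVC = 95 - 18x + x^2; minimized at x = 9, giving min AVC = $14. That is the shutdown price.
ATC = 1960/x + 95 - 18x + x^2. Setting dATC/dx = −1960/x^2 − 18 + 2x = 0 gives x = 14 (since 2·14^3 − 18·14^2 = 1960).
min ATC = 1960/14 + 95 − 18·14 + 14^2 = $179. That is the break-even price.
For $14 ≤ P < $179 the firm produces at a loss; below $14 it shuts down.

Shutdown price = $14; break-even price = $179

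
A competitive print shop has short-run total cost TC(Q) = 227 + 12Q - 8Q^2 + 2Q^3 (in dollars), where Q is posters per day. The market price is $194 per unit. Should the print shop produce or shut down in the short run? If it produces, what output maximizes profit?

Variable cost is VC = 12Q - 8Q^2 + 2Q^3, so AVC = VC/Q = 12 - 8Q + 2Q^2 and MC = dTC/dQ = 12 - 16Q + 6Q^2.
The AVC parabola has its vertex at Q = 8/4 = 2, where AVC = 12 - 8·2 + 2·2^2 = $4.
Since P = $194 ≥ min AVC = $4, price covers variable cost and the firm should produce.
P = MC gives -182 - 16Q + 6Q^2 = 0, with roots -13/3 and 7. Take the larger (rising MC): Q* = 7.
Check: AVC at Q = 7 is $54 ≤ P, so revenue covers variable cost.
Profit = P·Q − TC = 194·7 − 605 = $753.

Produce at Q = 7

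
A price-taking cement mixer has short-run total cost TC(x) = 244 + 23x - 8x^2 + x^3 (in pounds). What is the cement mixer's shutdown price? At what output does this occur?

The shutdown price is the minimum of AVC. VC = 23x - 8x^2 + x^3, so AVC = 23 - 8x + x^2.
At the minimum of AVC, MC = AVC. MC = 23 - 16x + 3x^2; setting MC = AVC gives 2x^2 - 8x = 0, so x = 4. min AVC = 7.
The firm shuts down for any P below £7.

£7 per unit, at x = 4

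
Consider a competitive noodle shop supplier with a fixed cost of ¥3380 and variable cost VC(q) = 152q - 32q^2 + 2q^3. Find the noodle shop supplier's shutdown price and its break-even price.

Shutdown price = ¥24; break-even price = ¥334

Shutdown price = min AVC. AVC = 152 - 32q + 2q^2, with vertex at q = 8 and minimum ¥24.
ATC = 3380/q + 152 - 32q + 2q^2. Setting dATC/dq = −3380/q^2 − 32 + 4q = 0 gives q = 13 (since 4·13^3 − 32·13^2 = 3380).
min ATC = 3380/13 + 152 − 32·13 + 2·13^2 = ¥334. That is the break-even price.
Between these two prices the firm operates at a loss; above ¥334 it earns a profit.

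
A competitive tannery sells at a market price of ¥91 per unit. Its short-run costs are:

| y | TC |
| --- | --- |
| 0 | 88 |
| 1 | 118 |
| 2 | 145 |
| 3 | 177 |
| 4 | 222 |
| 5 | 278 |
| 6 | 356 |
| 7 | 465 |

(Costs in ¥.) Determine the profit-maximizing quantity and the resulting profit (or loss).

Profit at each row (π = 91y − TC): y=0: -88; y=1: -27; y=2: 37; y=3: 96; y=4: 142; y=5: 177; y=6: 190; y=7: 172.
Profit is maximized at y = 6. AVC there is 268/6 = ¥44.67 ≤ P, so producing beats shutting down (which would give -¥88).

y = 6; profit = ¥190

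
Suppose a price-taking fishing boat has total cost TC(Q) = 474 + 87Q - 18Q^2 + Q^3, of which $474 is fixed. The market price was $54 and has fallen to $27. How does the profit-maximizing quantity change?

Output falls from 11 to 10

MC = 87 - 36Q + 3Q^2; the shutdown threshold is min AVC = $6 (at Q = 9).
With P = $54 above the shutdown price, P = MC gives Q = 11.
At P = $27 ≥ min AVC, set P = MC: Q = 10. The firm stays open but cuts output.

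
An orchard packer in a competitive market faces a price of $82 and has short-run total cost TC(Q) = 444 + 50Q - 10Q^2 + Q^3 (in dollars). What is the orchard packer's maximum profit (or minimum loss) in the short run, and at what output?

AVC = 50 - 10Q + Q^2 has its minimum $25 at Q = 5; price $82 clears that bar, so the firm operates.
MC = 50 - 20Q + 3Q^2. Setting P = MC and taking the root on the rising branch gives Q* = 8.
TR = 82·8 = 656. TC = 444 + 272 = 716. Profit = 656 − 716 = -$60.
Shutting down would mean losing the fixed cost of $444, so operating at a loss of $60 is better by $384.

Profit = -$60 at Q = 8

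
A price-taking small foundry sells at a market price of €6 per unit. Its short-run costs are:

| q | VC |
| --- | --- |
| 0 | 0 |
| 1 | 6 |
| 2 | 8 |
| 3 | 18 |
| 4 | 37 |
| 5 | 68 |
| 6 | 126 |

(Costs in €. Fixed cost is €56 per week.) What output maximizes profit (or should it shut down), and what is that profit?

Profit at each row (π = 6q − TC): q=0: -56; q=1: -56; q=2: -52; q=3: -56; q=4: -69; q=5: -94; q=6: -146.
Profit is maximized at q = 2. AVC there is 8/2 = €4 ≤ P, so producing beats shutting down (which would give -€56).

q = 2; profit = -€52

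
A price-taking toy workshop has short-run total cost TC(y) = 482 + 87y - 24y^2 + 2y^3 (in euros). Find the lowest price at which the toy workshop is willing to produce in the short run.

Short-run supply begins at min AVC. From VC = 87y - 24y^2 + 2y^3, AVC = 87 - 24y + 2y^2.
dAVC/dy = -24 + 4y = 0 gives y = 6. min AVC = 87 - 24·6 + 2·6^2 = 15.
So the shutdown price is €15.

€15 per unit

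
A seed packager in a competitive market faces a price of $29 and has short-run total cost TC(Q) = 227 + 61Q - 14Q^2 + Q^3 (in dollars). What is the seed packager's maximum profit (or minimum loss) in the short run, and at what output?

Profit = -$99 at Q = 8

AVC = 61 - 14Q + Q^2 has its minimum $12 at Q = 7; price $29 clears that bar, so the firm operates.
With MC = 61 - 28Q + 3Q^2, P = MC on the upward-sloping part at Q* = 8.
TR = 29·8 = 232. TC = 227 + 104 = 331. Profit = 232 − 331 = -$99.
By producing, the firm covers all variable cost plus $128 of fixed cost; shutting down would lose the full $227.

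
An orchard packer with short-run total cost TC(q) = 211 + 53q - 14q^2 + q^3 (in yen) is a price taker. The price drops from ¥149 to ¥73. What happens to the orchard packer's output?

Output falls from 12 to 10

AVC = 53 - 14q + q^2, minimized at q = 7 where min AVC = ¥4. MC = 53 - 28q + 3q^2.
With P = ¥149 above the shutdown price, P = MC gives q = 12.
At P = ¥73 ≥ min AVC, set P = MC: q = 10. The firm stays open but cuts output.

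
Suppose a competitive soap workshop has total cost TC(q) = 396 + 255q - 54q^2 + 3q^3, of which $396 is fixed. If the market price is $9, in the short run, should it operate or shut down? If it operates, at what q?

Variable cost is VC = 255q - 54q^2 + 3q^3, so AVC = VC/q = 255 - 54q + 3q^2 and MC = dTC/dq = 255 - 108q + 9q^2.
The AVC parabola has its vertex at q = 54/6 = 9, where AVC = 255 - 54·9 + 3·9^2 = $12.
P = $9 lies below min AVC = $12; no output level covers variable cost.
Best response: produce nothing and absorb the $396 fixed cost.

Shut down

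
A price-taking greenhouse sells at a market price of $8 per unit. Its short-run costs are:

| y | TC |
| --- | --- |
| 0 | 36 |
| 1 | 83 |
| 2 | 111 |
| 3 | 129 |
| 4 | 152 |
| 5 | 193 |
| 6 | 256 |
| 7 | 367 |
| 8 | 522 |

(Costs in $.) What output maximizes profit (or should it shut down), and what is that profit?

Profit at each row (π = 8y − TC): y=0: -36; y=1: -75; y=2: -95; y=3: -105; y=4: -120; y=5: -153; y=6: -208; y=7: -311; y=8: -458.
Profit is highest at y = 0. Equivalently, the lowest AVC in the table is 116/4 ≈ $29 at y = 4, and P = $8 falls below it — price never covers variable cost, so the firm shuts down and loses only its fixed cost.

y = 0 (shut down); profit = -$36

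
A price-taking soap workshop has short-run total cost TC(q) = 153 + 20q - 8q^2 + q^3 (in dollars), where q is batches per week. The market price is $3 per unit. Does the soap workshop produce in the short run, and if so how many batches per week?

Strip out fixed cost: VC = 20q - 8q^2 + q^3. Then AVC = 20 - 8q + q^2 and MC = 20 - 16q + 3q^2.
AVC is minimized where dAVC/dq = -8 + 2q = 0, at q = 4; min AVC = 20 - 8·4 + 4^2 = $4.
Since P = $3 < min AVC = $4, price fails to cover variable cost at any output.
The firm minimizes its loss by shutting down and losing only its fixed cost of $153.

Shut down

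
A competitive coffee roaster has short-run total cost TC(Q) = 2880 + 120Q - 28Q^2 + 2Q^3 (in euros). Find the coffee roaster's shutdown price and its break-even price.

AVC = 120 - 28Q + 2Q^2; minimized at Q = 7, giving min AVC = €22. That is the shutdown price.
ATC = 2880/Q + 120 - 28Q + 2Q^2. Setting dATC/dQ = −2880/Q^2 − 28 + 4Q = 0 gives Q = 12 (since 4·12^3 − 28·12^2 = 2880).
min ATC = 2880/12 + 120 − 28·12 + 2·12^2 = €312. That is the break-even price.
For €22 ≤ P < €312 the firm produces at a loss; below €22 it shuts down.

Shutdown price = €22; break-even price = €312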